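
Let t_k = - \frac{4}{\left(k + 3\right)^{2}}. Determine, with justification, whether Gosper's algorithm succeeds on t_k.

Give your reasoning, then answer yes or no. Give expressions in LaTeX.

No — the linear system for f has no solution.

t_(k+1)/t_k = (k + 3)**2/(k + 4)**2.
So A=k**2 + 6*k + 9 and B=k**2 + 8*k + 16, with C=1.
f must satisfy (k**2 + 6*k + 9)·f(k+1) − (k**2 + 6*k + 9)·f(k) = 1.
Bound: deg f ≤ 0.
Generic f = c0 gives residual -1; -1 = 0 cannot hold, so t_k is not Gosper-summable.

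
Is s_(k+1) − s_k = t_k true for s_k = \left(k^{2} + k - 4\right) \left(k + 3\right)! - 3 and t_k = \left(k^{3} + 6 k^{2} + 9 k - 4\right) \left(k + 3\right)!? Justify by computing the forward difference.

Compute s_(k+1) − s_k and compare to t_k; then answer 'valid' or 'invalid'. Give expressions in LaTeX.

valid; difference matches t_k

s_(k+1) = (k + (k + 1)**2 - 3)*factorial(k + 4) - 3
s_(k+1) − s_k = (k**3 + 6*k**2 + 9*k - 4)*factorial(k + 3)
(s_(k+1) − s_k) − t_k = 0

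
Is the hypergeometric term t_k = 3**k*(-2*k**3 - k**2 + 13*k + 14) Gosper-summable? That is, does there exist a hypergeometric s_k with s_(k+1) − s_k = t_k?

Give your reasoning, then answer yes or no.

r(k) = 3*(2*k**3 + 7*k**2 - 5*k - 24)/(2*k**3 + k**2 - 13*k - 14) after simplifying.
Take A(k)=3, B(k)=1, C(k)=k**3 + k**2/2 - 13*k/2 - 7.
Solve (3)·f(k+1) − (1)·f(k) = k**3 + k**2/2 - 13*k/2 - 7.
d = 3 from the (0,0,3) case.
Match coefficients ⇒ f(k) = (k - 4)*(k**2 + 1)/2.
Then R = B(k−1)f/C = (k - 4)*(k**2 + 1)/((k + 2)*(2*k**2 - 3*k - 7)), so s_k = R(k)·t_k = 3**k*(-k**3 + 4*k**2 - k + 4).
Check: Δs_k = 3**k*(-2*k**3 - k**2 + 13*k + 14). ✓

Yes. s_k = 3**k*(-k**3 + 4*k**2 - k + 4).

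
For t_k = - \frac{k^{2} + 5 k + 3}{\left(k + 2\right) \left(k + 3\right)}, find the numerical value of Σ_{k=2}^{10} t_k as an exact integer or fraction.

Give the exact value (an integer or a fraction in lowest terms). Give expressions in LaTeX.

Compute t_(k+1)/t_k: get (k + 2)*(5*k + (k + 1)**2 + 8)/((k + 4)*(k**2 + 5*k + 3)).
Factor: A=k + 2; B=k + 4; C=k**2 + 5*k + 3.
Key eq: (k + 2)·f(k+1) = (k + 3)·f(k) + (k**2 + 5*k + 3).
deg f ≤ 2 (via 1,1,2).
Coefficient equations give f(k) = k*(2*k + 1)/2.
So s_k = (B(k−1)f/C)·t_k = (k*(k + 3)*(2*k + 1)/(2*(k**2 + 5*k + 3)))·t_k = k*(-2*k - 1)/(2*(k + 2)).
Check: Δs_k = (-k**2 - 5*k - 3)/(k**2 + 5*k + 6). ✓
Σ_(k=2)^(10) t_k = s_(11) − s_(2) = -253/26 − (-5/4) = -441/52.

Σ = -441/52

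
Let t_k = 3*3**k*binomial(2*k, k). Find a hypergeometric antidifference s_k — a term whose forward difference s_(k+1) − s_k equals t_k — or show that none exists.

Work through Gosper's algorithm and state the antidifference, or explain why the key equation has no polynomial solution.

Step 1: r(k) = 6*(2*k + 1)/(k + 1).
Normal form (A,B,C) = (12*k + 6, k + 1, 1).
Need (12*k + 6)·f(k+1) − (k)·f(k) = 1.
Bound: deg f ≤ -1.
deg f ≤ -1 is impossible — no certificate.

not Gosper-summable; s_k does not exist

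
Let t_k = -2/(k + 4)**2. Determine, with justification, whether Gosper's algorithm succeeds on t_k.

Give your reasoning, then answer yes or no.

No — t_k has no hypergeometric antidifference.

The ratio is (k + 4)**2/(k + 5)**2.
Factor: A=k**2 + 8*k + 16; B=k**2 + 10*k + 25; C=1.
f must satisfy (k**2 + 8*k + 16)·f(k+1) − (k**2 + 8*k + 16)·f(k) = 1.
Degrees (2,2,0) ⇒ d ≤ 0.
Write f(k) = c0. Then LHS − RHS = -1, requiring -1 = 0: contradictory. No certificate.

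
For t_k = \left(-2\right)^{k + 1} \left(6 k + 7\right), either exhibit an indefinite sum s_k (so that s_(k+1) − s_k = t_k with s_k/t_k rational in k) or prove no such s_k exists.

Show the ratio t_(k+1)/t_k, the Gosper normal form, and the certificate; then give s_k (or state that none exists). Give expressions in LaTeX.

s_k = 2 \left(-2\right)^{k} \left(2 k + 1\right)

The ratio is 2*(-6*k - 13)/(6*k + 7).
Normal form (A,B,C) = (-2, 1, k + 7/6).
Key eq: (-2)·f(k+1) = (1)·f(k) + (k + 7/6).
From deg A=0, deg B=0, deg C=1: d=1.
A polynomial solution: f(k) = -(2*k + 1)/6.
Get s_k = R·t_k = 2*(-2)**k*(2*k + 1) with R(k) = B(k−1)f(k)/C(k) = -(2*k + 1)/(6*k + 7).
s_(k+1) − s_k = (-2)**(k + 1)*(6*k + 7) = t_k.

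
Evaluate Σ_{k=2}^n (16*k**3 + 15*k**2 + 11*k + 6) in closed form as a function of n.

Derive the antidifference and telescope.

t_(k+1)/t_k = (16*k**3 + 63*k**2 + 89*k + 48)/(16*k**3 + 15*k**2 + 11*k + 6).
Factor: A=1; B=1; C=k**3 + 15*k**2/16 + 11*k/16 + 3/8.
Key eq: (1)·f(k+1) = (1)·f(k) + (k**3 + 15*k**2/16 + 11*k/16 + 3/8).
deg f ≤ 4 (via 0,0,3).
A polynomial solution: f(k) = k*(4*k**3 - 3*k**2 + 2*k + 3)/16.
Then R = B(k−1)f/C = k*(4*k**3 - 3*k**2 + 2*k + 3)/(16*k**3 + 15*k**2 + 11*k + 6), so s_k = R(k)·t_k = k*(4*k**3 - 3*k**2 + 2*k + 3).
s_(k+1) − s_k = 16*k**3 + 15*k**2 + 11*k + 6 = t_k.
Σ_(k=2)^n t_k = s_(n+1) − s_(2) = (4*n**4 + 13*n**3 + 17*n**2 + 14*n + 6) − (54), i.e. 4*n**4 + 13*n**3 + 17*n**2 + 14*n - 48.

S(n) = 4*n**4 + 13*n**3 + 17*n**2 + 14*n - 48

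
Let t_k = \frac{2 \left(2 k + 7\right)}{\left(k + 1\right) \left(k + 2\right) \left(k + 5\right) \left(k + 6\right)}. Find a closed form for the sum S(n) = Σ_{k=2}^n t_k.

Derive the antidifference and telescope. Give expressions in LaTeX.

S(n) = \frac{2 \left(n^{2} + 8 n - 9\right)}{21 \left(n^{2} + 8 n + 12\right)}

Ratio r(k) = (k + 1)*(k + 5)*(2*k + 9)/((k + 3)*(k + 7)*(2*k + 7)).
A = k + 1, B = k + 7, C = k**3 + 21*k**2/2 + 73*k/2 + 42.
Solve (k + 1)·f(k+1) − (k + 6)·f(k) = k**3 + 21*k**2/2 + 73*k/2 + 42.
d = 5 from the (1,1,3) case.
Match coefficients ⇒ f(k) = k*(k + 2)*(k + 3)*(k + 4)*(k + 6)/10.
So s_k = (B(k−1)f/C)·t_k = (k*(k + 2)*(k + 6)**2/(5*(2*k + 7)))·t_k = 2*k*(k + 6)/(5*(k**2 + 6*k + 5)).
Δs = 2*(2*k + 7)/(k**4 + 14*k**3 + 65*k**2 + 112*k + 60), as required.
Σ_(k=2)^n t_k = s_(n+1) − s_(2) = (2*(n**2 + 8*n + 7)/(5*(n**2 + 8*n + 12))) − (32/105), i.e. 2*(n**2 + 8*n - 9)/(21*(n**2 + 8*n + 12)).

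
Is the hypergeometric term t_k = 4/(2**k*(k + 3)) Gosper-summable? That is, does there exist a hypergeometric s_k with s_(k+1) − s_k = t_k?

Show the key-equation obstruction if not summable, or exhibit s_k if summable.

No — key equation has no polynomial f.

t_(k+1)/t_k = (k + 3)/(2*(k + 4)).
A = k/2 + 3/2, B = k + 4, C = 1.
Need (k/2 + 3/2)·f(k+1) − (k + 3)·f(k) = 1.
From deg A=1, deg B=1, deg C=0: d=-1.
d = -1 < 0 ⇒ no nonzero polynomial f; not summable.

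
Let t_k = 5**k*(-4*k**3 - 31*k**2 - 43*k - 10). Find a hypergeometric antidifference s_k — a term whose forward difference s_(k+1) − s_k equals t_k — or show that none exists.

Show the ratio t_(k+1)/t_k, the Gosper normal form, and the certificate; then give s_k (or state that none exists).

Ratio r(k) = 5*(4*k**3 + 43*k**2 + 117*k + 88)/(4*k**3 + 31*k**2 + 43*k + 10).
So A=5 and B=1, with C=k**3 + 31*k**2/4 + 43*k/4 + 5/2.
f must satisfy (5)·f(k+1) − (1)·f(k) = k**3 + 31*k**2/4 + 43*k/4 + 5/2.
deg f ≤ 3 (via 0,0,3).
Coefficient equations give f(k) = k*(k**2 + 4*k - 3)/4.
So s_k = (B(k−1)f/C)·t_k = (k*(k**2 + 4*k - 3)/(4*k**3 + 31*k**2 + 43*k + 10))·t_k = 5**k*k*(-k**2 - 4*k + 3).
Verify: 5**k*(-4*k**3 - 31*k**2 - 43*k - 10) matches t_k.

s_k = 5**k*k*(-k**2 - 4*k + 3)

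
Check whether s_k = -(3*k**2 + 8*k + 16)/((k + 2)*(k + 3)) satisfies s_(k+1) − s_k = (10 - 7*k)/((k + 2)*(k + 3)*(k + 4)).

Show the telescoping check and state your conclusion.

Valid: the claim telescopes to t_k.

s_(k+1) = (-8*k - 3*(k + 1)**2 - 24)/((k + 3)*(k + 4))
s_(k+1) − s_k = (10 - 7*k)/(k**3 + 9*k**2 + 26*k + 24)
(s_(k+1) − s_k) − t_k = 0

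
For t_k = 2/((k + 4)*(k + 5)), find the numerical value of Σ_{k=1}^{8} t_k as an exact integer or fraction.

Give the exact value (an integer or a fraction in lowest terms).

Σ = 16/65

r(k) = (k + 4)/(k + 6) after simplifying.
Gosper form: A/B · C(k+1)/C(k) with A=k + 4, B=k + 6, C=1.
f must satisfy (k + 4)·f(k+1) − (k + 5)·f(k) = 1.
Bound: deg f ≤ 1.
Match coefficients ⇒ f(k) = k/4.
Then R = B(k−1)f/C = k*(k + 5)/4, so s_k = R(k)·t_k = k/(2*(k + 4)).
Verify: 2/(k**2 + 9*k + 20) matches t_k.
Sum = s_(9) − s_(1); s_(9) = 9/26, s_(1) = 1/10 ⇒ 16/65.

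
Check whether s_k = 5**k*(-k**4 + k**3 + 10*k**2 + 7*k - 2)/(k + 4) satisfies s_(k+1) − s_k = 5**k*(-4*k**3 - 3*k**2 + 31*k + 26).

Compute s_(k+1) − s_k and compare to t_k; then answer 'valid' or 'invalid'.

Invalid: residual 5**k*(8*k**4 + 36*k**3 - 32*k**2 - 292*k - 210)/(k**2 + 9*k + 20) ≠ 0.

s_(k+1) = 5**(k + 1)*(-k**4 - 3*k**3 + 7*k**2 + 26*k + 15)/(k + 5)
s_(k+1) − s_k = 5**k*(-4*k**5 - 31*k**4 - 40*k**3 + 213*k**2 + 562*k + 310)/(k**2 + 9*k + 20)
(s_(k+1) − s_k) − t_k = 5**k*(8*k**4 + 36*k**3 - 32*k**2 - 292*k - 210)/(k**2 + 9*k + 20)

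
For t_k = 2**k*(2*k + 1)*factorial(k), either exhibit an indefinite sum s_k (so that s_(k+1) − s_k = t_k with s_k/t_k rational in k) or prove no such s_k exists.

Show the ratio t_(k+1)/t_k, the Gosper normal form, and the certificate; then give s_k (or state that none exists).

s_k = 2**k*factorial(k)

Ratio r(k) = 2*(k + 1)*(2*k + 3)/(2*k + 1).
A = 2*k + 2, B = 1, C = k + 1/2.
f must satisfy (2*k + 2)·f(k+1) − (1)·f(k) = k + 1/2.
d = 0 from the (1,0,1) case.
Solving with deg f ≤ 0: f(k) = 1/2.
Get s_k = R·t_k = 2**k*factorial(k) with R(k) = B(k−1)f(k)/C(k) = 1/(2*k + 1).
Check: Δs_k = 2**k*(2*k + 1)*factorial(k). ✓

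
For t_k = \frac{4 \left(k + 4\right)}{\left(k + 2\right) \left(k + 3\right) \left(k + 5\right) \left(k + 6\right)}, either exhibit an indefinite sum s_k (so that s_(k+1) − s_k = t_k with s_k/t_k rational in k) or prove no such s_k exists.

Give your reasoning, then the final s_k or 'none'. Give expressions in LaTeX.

Ratio r(k) = (k + 2)*(k + 5)**2/((k + 4)**2*(k + 7)).
Normal form (A,B,C) = (k + 2, k + 7, k**2 + 8*k + 16).
Key eq: (k + 2)·f(k+1) = (k + 6)·f(k) + (k**2 + 8*k + 16).
From deg A=1, deg B=1, deg C=2: d=4.
Coefficient equations give f(k) = k*(k + 3)*(k + 4)*(k + 7)/20.
R(k) = B(k−1)·f(k)/C(k) = k*(k + 3)*(k + 6)*(k + 7)/(20*(k + 4)); s_k = R·t_k = k*(k + 7)/(5*(k**2 + 7*k + 10)).
s_(k+1) − s_k = 4*(k + 4)/(k**4 + 16*k**3 + 91*k**2 + 216*k + 180) = t_k.

s_k = \frac{k \left(k + 7\right)}{5 \left(k^{2} + 7 k + 10\right)}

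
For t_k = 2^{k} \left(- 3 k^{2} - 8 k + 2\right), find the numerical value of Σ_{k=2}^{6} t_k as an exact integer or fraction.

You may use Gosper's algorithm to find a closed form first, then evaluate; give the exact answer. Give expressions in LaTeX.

Step 1: r(k) = 2*(3*k**2 + 14*k + 9)/(3*k**2 + 8*k - 2).
A = 2, B = 1, C = k**2 + 8*k/3 - 2/3.
f must satisfy (2)·f(k+1) − (1)·f(k) = k**2 + 8*k/3 - 2/3.
d = 2 from the (0,0,2) case.
Solving with deg f ≤ 2: f(k) = k*(3*k - 4)/3.
Get s_k = R·t_k = 2**k*k*(4 - 3*k) with R(k) = B(k−1)f(k)/C(k) = k*(3*k - 4)/(3*k**2 + 8*k - 2).
Verify: 2**k*(-3*k**2 - 8*k + 2) matches t_k.
Σ_(k=2)^(6) t_k = s_(7) − s_(2) = -15232 − (-16) = -15216.

Σ = -15216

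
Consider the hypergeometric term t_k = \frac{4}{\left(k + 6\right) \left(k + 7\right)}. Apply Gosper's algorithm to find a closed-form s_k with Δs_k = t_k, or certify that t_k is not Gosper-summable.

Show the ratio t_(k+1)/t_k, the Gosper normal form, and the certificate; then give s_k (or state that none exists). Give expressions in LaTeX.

s_k = \frac{2 k}{3 \left(k + 6\right)}

Ratio r(k) = (k + 6)/(k + 8).
Normal form (A,B,C) = (k + 6, k + 8, 1).
Solve (k + 6)·f(k+1) − (k + 7)·f(k) = 1.
d = 1 from the (1,1,0) case.
Match coefficients ⇒ f(k) = k/6.
So s_k = (B(k−1)f/C)·t_k = (k*(k + 7)/6)·t_k = 2*k/(3*(k + 6)).
Check: Δs_k = 4/(k**2 + 13*k + 42). ✓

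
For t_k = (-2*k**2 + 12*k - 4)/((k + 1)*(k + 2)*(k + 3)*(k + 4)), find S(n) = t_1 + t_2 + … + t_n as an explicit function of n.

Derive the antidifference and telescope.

S(n) = n*(2*n + 1)/(n**3 + 9*n**2 + 26*n + 24)

Ratio r(k) = (k**3 - 3*k**2 - 7*k - 3)/(k**3 - k**2 - 28*k + 10).
Gosper form: A/B · C(k+1)/C(k) with A=k + 1, B=k + 5, C=k**2 - 6*k + 2.
Set up (k + 1)·f(k+1) − (k + 4)·f(k) − (k**2 - 6*k + 2) = 0.
Degrees (1,1,2) ⇒ d ≤ 3.
Solving with deg f ≤ 3: f(k) = k*(k**2 - 6*k + 29)/12.
Get s_k = R·t_k = -k*(k**2 - 6*k + 29)/(6*(k + 1)*(k + 2)*(k + 3)) with R(k) = B(k−1)f(k)/C(k) = k*(k + 4)*(k**2 - 6*k + 29)/(12*(k**2 - 6*k + 2)).
Check: Δs_k = 2*(-k**2 + 6*k - 2)/(k**4 + 10*k**3 + 35*k**2 + 50*k + 24). ✓
Evaluate: s_(n+1) = (-n**3 + 3*n**2 - 20*n - 24)/(6*(n**3 + 9*n**2 + 26*n + 24)); subtract s_(1) = -1/6 ⇒ S(n) = n*(2*n + 1)/(n**3 + 9*n**2 + 26*n + 24).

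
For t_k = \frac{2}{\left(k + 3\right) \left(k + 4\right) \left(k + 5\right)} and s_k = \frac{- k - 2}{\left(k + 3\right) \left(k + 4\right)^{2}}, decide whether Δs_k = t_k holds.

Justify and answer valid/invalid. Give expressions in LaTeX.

Invalid: residual \frac{2 \left(- 3 k - 13\right)}{k^{5} + 21 k^{4} + 175 k^{3} + 723 k^{2} + 1480 k + 1200} ≠ 0.

s_(k+1) = (-k - 3)/((k + 4)*(k + 5)**2)
s_(k+1) − s_k = ((k + 2)*(k + 5)**2 - (k + 3)**2*(k + 4))/((k + 3)*(k + 4)**2*(k + 5)**2)
(s_(k+1) − s_k) − t_k = 2*(-3*k - 13)/(k**5 + 21*k**4 + 175*k**3 + 723*k**2 + 1480*k + 1200)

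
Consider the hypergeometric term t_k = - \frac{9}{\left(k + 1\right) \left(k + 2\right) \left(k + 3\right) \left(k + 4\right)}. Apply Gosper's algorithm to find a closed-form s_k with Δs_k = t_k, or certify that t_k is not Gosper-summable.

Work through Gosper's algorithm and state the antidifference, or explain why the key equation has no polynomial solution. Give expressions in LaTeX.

s_k = \frac{k \left(- k^{2} - 6 k - 11\right)}{2 \left(k + 1\right) \left(k + 2\right) \left(k + 3\right)}

Compute t_(k+1)/t_k: get (k + 1)/(k + 5).
Normal form (A,B,C) = (k + 1, k + 5, 1).
Need (k + 1)·f(k+1) − (k + 4)·f(k) = 1.
Bound: deg f ≤ 3.
Match coefficients ⇒ f(k) = k*(k**2 + 6*k + 11)/18.
R(k) = B(k−1)·f(k)/C(k) = k*(k + 4)*(k**2 + 6*k + 11)/18; s_k = R·t_k = k*(-k**2 - 6*k - 11)/(2*(k + 1)*(k + 2)*(k + 3)).
Check: Δs_k = -9/(k**4 + 10*k**3 + 35*k**2 + 50*k + 24). ✓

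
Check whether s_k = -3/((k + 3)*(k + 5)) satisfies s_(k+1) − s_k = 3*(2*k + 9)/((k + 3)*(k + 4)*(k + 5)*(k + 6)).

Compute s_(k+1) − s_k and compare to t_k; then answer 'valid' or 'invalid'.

s_(k+1) = -3/((k + 4)*(k + 6))
s_(k+1) − s_k = 3*(2*k + 9)/(k**4 + 18*k**3 + 119*k**2 + 342*k + 360)
(s_(k+1) − s_k) − t_k = 0

valid (s_(k+1) − s_k reduces to t_k)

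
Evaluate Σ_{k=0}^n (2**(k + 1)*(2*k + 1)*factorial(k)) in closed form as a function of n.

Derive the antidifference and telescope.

r(k) = 2*(k + 1)*(2*k + 3)/(2*k + 1) after simplifying.
Take A(k)=2*k + 2, B(k)=1, C(k)=k + 1/2.
Key eq: (2*k + 2)·f(k+1) = (1)·f(k) + (k + 1/2).
Bound: deg f ≤ 0.
Solving with deg f ≤ 0: f(k) = 1/2.
Get s_k = R·t_k = 2**(k + 1)*factorial(k) with R(k) = B(k−1)f(k)/C(k) = 1/(2*k + 1).
s_(k+1) − s_k = 2**(k + 1)*(2*k + 1)*factorial(k) = t_k.
Σ_(k=0)^n t_k = s_(n+1) − s_(0) = (2**(n + 2)*factorial(n + 1)) − (2), i.e. 4*2**n*factorial(n + 1) - 2.

S(n) = 4*2**n*factorial(n + 1) - 2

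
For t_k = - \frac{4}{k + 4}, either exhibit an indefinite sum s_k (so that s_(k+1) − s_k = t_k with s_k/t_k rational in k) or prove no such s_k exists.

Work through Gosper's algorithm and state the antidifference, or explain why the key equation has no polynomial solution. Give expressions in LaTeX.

no hypergeometric antidifference exists

Step 1: r(k) = (k + 4)/(k + 5).
Normal form (A,B,C) = (k + 4, k + 5, 1).
Solve (k + 4)·f(k+1) − (k + 4)·f(k) = 1.
Degrees (1,1,0) ⇒ d ≤ 0.
Put f(k) = c0: A·f(k+1) − B(k−1)·f(k) − C = -1; need -1 = 0 — inconsistent ⇒ no f, not summable.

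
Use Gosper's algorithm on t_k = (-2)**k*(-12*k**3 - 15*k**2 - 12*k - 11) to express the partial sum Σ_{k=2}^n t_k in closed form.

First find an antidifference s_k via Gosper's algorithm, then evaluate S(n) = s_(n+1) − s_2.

S(n) = -8*(-2)**n*n**3 - 18*(-2)**n*n**2 - 12*(-2)**n*n - 8*(-2)**n - 92

r(k) = 2*(-12*k**3 - 51*k**2 - 78*k - 50)/(12*k**3 + 15*k**2 + 12*k + 11) after simplifying.
Take A(k)=-2, B(k)=1, C(k)=k**3 + 5*k**2/4 + k + 11/12.
Set up (-2)·f(k+1) − (1)·f(k) − (k**3 + 5*k**2/4 + k + 11/12) = 0.
From deg A=0, deg B=0, deg C=3: d=3.
Solve for f: f(k) = -(4*k**3 - 3*k**2 + 3)/12 (degree 3 ≤ 3).
Certificate R = B(k−1)f/C = -(4*k**3 - 3*k**2 + 3)/(12*k**3 + 15*k**2 + 12*k + 11) gives s_k = (-2)**k*(4*k**3 - 3*k**2 + 3).
s_(k+1) − s_k = (-2)**k*(-12*k**3 - 15*k**2 - 12*k - 11) = t_k.
Evaluate: s_(n+1) = (-2)**(n + 1)*(4*n**3 + 9*n**2 + 6*n + 4); subtract s_(2) = 92 ⇒ S(n) = -8*(-2)**n*n**3 - 18*(-2)**n*n**2 - 12*(-2)**n*n - 8*(-2)**n - 92.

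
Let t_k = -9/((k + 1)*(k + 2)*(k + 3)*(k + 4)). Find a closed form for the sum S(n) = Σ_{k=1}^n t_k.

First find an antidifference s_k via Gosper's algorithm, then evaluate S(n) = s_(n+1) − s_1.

Compute t_(k+1)/t_k: get (k + 1)/(k + 5).
Gosper form: A/B · C(k+1)/C(k) with A=k + 1, B=k + 5, C=1.
Set up (k + 1)·f(k+1) − (k + 4)·f(k) − (1) = 0.
Degrees (1,1,0) ⇒ d ≤ 3.
Match coefficients ⇒ f(k) = k*(k**2 + 6*k + 11)/18.
Certificate R = B(k−1)f/C = k*(k + 4)*(k**2 + 6*k + 11)/18 gives s_k = k*(-k**2 - 6*k - 11)/(2*(k + 1)*(k + 2)*(k + 3)).
Check: Δs_k = -9/(k**4 + 10*k**3 + 35*k**2 + 50*k + 24). ✓
Evaluate: s_(n+1) = (-n**3 - 9*n**2 - 26*n - 18)/(2*(n**3 + 9*n**2 + 26*n + 24)); subtract s_(1) = -3/8 ⇒ S(n) = n*(-n**2 - 9*n - 26)/(8*(n**3 + 9*n**2 + 26*n + 24)).

S(n) = n*(-n**2 - 9*n - 26)/(8*(n**3 + 9*n**2 + 26*n + 24))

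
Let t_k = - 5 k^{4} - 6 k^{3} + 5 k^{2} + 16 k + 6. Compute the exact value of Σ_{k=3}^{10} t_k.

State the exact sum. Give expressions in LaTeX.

Σ = -141896

Compute t_(k+1)/t_k: get (5*k**4 + 26*k**3 + 43*k**2 + 12*k - 16)/(5*k**4 + 6*k**3 - 5*k**2 - 16*k - 6).
A = 1, B = 1, C = k**4 + 6*k**3/5 - k**2 - 16*k/5 - 6/5.
Need (1)·f(k+1) − (1)·f(k) = k**4 + 6*k**3/5 - k**2 - 16*k/5 - 6/5.
Degrees (0,0,4) ⇒ d ≤ 5.
A polynomial solution: f(k) = k*(k**4 - k**3 - 3*k**2 - 4*k + 1)/5.
Certificate R = B(k−1)f/C = k*(k**4 - k**3 - 3*k**2 - 4*k + 1)/(5*k**4 + 6*k**3 - 5*k**2 - 16*k - 6) gives s_k = k*(-k**4 + k**3 + 3*k**2 + 4*k - 1).
Verify: -5*k**4 - 6*k**3 + 5*k**2 + 16*k + 6 matches t_k.
Telescoping: Σ = s_(11) − s_(3) = -141944 − (-48) = -141896.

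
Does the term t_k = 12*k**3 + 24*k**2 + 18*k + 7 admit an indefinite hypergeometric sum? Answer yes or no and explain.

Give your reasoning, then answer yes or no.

Yes. s_k = k*(3*k**3 + 2*k**2 + 2).

Ratio r(k) = (12*k**3 + 60*k**2 + 102*k + 61)/(12*k**3 + 24*k**2 + 18*k + 7).
Take A(k)=1, B(k)=1, C(k)=k**3 + 2*k**2 + 3*k/2 + 7/12.
Key eq: (1)·f(k+1) = (1)·f(k) + (k**3 + 2*k**2 + 3*k/2 + 7/12).
deg f ≤ 4 (via 0,0,3).
A polynomial solution: f(k) = k*(3*k**3 + 2*k**2 + 2)/12.
Then R = B(k−1)f/C = k*(3*k**3 + 2*k**2 + 2)/(12*k**3 + 24*k**2 + 18*k + 7), so s_k = R(k)·t_k = k*(3*k**3 + 2*k**2 + 2).
s_(k+1) − s_k = 12*k**3 + 24*k**2 + 18*k + 7 = t_k.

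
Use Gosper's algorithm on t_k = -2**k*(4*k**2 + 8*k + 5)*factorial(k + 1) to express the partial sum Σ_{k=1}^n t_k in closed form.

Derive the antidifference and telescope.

r(k) = 2*(4*k**3 + 24*k**2 + 49*k + 34)/(4*k**2 + 8*k + 5) after simplifying.
Gosper form: A/B · C(k+1)/C(k) with A=2*k + 4, B=1, C=k**2 + 2*k + 5/4.
Solve (2*k + 4)·f(k+1) − (1)·f(k) = k**2 + 2*k + 5/4.
deg f ≤ 1 (via 1,0,2).
Coefficient equations give f(k) = (2*k - 1)/4.
R(k) = B(k−1)·f(k)/C(k) = (2*k - 1)/(4*k**2 + 8*k + 5); s_k = R·t_k = -2**k*(2*k - 1)*factorial(k + 1).
Verify: -2**k*(4*k**2 + 8*k + 5)*factorial(k + 1) matches t_k.
Evaluate: s_(n+1) = -2**(n + 1)*(2*n + 1)*factorial(n + 2); subtract s_(1) = -4 ⇒ S(n) = -4*2**n*n*factorial(n + 2) - 2*2**n*factorial(n + 2) + 4.

S(n) = -4*2**n*n*factorial(n + 2) - 2*2**n*factorial(n + 2) + 4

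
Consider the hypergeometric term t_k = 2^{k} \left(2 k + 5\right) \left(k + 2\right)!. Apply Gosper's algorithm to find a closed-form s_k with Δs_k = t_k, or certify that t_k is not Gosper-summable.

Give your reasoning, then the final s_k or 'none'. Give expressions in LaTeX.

Ratio r(k) = 2*(k + 3)*(2*k + 7)/(2*k + 5).
Factor: A=2*k + 6; B=1; C=k + 5/2.
f must satisfy (2*k + 6)·f(k+1) − (1)·f(k) = k + 5/2.
From deg A=1, deg B=0, deg C=1: d=0.
Solving with deg f ≤ 0: f(k) = 1/2.
R(k) = B(k−1)·f(k)/C(k) = 1/(2*k + 5); s_k = R·t_k = 2**k*factorial(k + 2).
s_(k+1) − s_k = 2**k*(2*k + 5)*factorial(k + 2) = t_k.

s_k = 2^{k} \left(k + 2\right)!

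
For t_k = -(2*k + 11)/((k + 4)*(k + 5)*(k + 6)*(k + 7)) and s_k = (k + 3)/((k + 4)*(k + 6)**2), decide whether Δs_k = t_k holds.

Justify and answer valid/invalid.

s_(k+1) = (k + 4)/((k + 5)*(k + 7)**2)
s_(k+1) − s_k = (-(k + 3)*(k + 5)*(k + 7)**2 + (k + 4)**2*(k + 6)**2)/((k + 4)*(k + 5)*(k + 6)**2*(k + 7)**2)
(s_(k+1) − s_k) − t_k = 3*(3*k**2 + 35*k + 101)/(k**6 + 35*k**5 + 507*k**4 + 3889*k**3 + 16652*k**2 + 37716*k + 35280)

Invalid: residual 3*(3*k**2 + 35*k + 101)/(k**6 + 35*k**5 + 507*k**4 + 3889*k**3 + 16652*k**2 + 37716*k + 35280) ≠ 0.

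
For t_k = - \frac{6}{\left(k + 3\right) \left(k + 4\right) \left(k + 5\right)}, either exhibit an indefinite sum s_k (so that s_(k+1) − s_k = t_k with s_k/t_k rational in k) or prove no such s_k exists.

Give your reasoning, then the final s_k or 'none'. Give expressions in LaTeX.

r(k) = (k + 3)/(k + 6) after simplifying.
A = k + 3, B = k + 6, C = 1.
Solve (k + 3)·f(k+1) − (k + 5)·f(k) = 1.
d = 2 from the (1,1,0) case.
Coefficient equations give f(k) = k*(k + 7)/24.
R(k) = B(k−1)·f(k)/C(k) = k*(k + 5)*(k + 7)/24; s_k = R·t_k = k*(-k - 7)/(4*(k + 3)*(k + 4)).
Verify: -6/(k**3 + 12*k**2 + 47*k + 60) matches t_k.

s_k = \frac{k \left(- k - 7\right)}{4 \left(k + 3\right) \left(k + 4\right)}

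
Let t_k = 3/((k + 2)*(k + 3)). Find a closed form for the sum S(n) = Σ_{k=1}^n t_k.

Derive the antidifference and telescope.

S(n) = n/(n + 3)

t_(k+1)/t_k = (k + 2)/(k + 4).
A = k + 2, B = k + 4, C = 1.
Set up (k + 2)·f(k+1) − (k + 3)·f(k) − (1) = 0.
Degrees (1,1,0) ⇒ d ≤ 1.
Solving with deg f ≤ 1: f(k) = k/2.
Get s_k = R·t_k = 3*k/(2*(k + 2)) with R(k) = B(k−1)f(k)/C(k) = k*(k + 3)/2.
Check: Δs_k = 3/(k**2 + 5*k + 6). ✓
s_(n+1) = 3*(n + 1)/(2*(n + 3)) and s_(1) = 1/2, so S(n) = n/(n + 3).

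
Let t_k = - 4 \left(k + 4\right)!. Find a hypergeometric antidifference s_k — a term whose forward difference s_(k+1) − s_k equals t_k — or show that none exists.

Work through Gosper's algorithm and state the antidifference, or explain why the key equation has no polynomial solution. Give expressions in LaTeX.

r(k) = k + 5 after simplifying.
A = k + 5, B = 1, C = 1.
Solve (k + 5)·f(k+1) − (1)·f(k) = 1.
deg f ≤ -1 (via 1,0,0).
d = -1 < 0 ⇒ no nonzero polynomial f; not summable.

none — t_k is not Gosper-summable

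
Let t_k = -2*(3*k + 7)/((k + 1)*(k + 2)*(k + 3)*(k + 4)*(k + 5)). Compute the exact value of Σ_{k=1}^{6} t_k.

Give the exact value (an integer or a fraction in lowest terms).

Step 1: r(k) = (k + 1)*(3*k + 10)/((k + 6)*(3*k + 7)).
Factor: A=k + 1; B=k + 6; C=k + 7/3.
Set up (k + 1)·f(k+1) − (k + 5)·f(k) − (k + 7/3) = 0.
Degrees (1,1,1) ⇒ d ≤ 4.
Coefficient equations give f(k) = k*(k + 2)*(k**2 + 8*k + 19)/36.
So s_k = (B(k−1)f/C)·t_k = (k*(k + 2)*(k + 5)*(k**2 + 8*k + 19)/(12*(3*k + 7)))·t_k = k*(-k**2 - 8*k - 19)/(6*(k**3 + 8*k**2 + 19*k + 12)).
Δs = 2*(-3*k - 7)/(k**5 + 15*k**4 + 85*k**3 + 225*k**2 + 274*k + 120), as required.
Evaluate s at k=7 and k=1: -217/1320 and -7/60; difference -21/440.

Σ = -21/440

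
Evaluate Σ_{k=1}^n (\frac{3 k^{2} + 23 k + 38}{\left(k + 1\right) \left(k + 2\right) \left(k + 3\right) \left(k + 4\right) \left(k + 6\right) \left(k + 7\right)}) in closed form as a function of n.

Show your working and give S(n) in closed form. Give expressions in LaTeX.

S(n) = \frac{n \left(n^{2} + 13 n + 50\right)}{56 \left(n^{3} + 13 n^{2} + 50 n + 56\right)}

Step 1: r(k) = (k + 1)*(k + 6)*(23*k + 3*(k + 1)**2 + 61)/((k + 5)*(k + 8)*(3*k**2 + 23*k + 38)).
A = k + 1, B = k + 8, C = k**3 + 38*k**2/3 + 51*k + 190/3.
Key eq: (k + 1)·f(k+1) = (k + 7)·f(k) + (k**3 + 38*k**2/3 + 51*k + 190/3).
Degrees (1,1,3) ⇒ d ≤ 6.
Match coefficients ⇒ f(k) = k*(k + 2)*(k + 4)*(k + 5)*(k**2 + 10*k + 27)/54.
Certificate R = B(k−1)f/C = k*(k + 2)*(k + 4)*(k + 7)*(k**2 + 10*k + 27)/(18*(3*k**2 + 23*k + 38)) gives s_k = k*(k**2 + 10*k + 27)/(18*(k**3 + 10*k**2 + 27*k + 18)).
s_(k+1) − s_k = (3*k**2 + 23*k + 38)/(k**6 + 23*k**5 + 207*k**4 + 925*k**3 + 2144*k**2 + 2412*k + 1008) = t_k.
Evaluate: s_(n+1) = (n**3 + 13*n**2 + 50*n + 38)/(18*(n**3 + 13*n**2 + 50*n + 56)); subtract s_(1) = 19/504 ⇒ S(n) = n*(n**2 + 13*n + 50)/(56*(n**3 + 13*n**2 + 50*n + 56)).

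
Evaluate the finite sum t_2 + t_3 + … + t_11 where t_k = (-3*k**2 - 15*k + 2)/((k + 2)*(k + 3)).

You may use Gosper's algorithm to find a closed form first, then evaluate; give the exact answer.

Compute t_(k+1)/t_k: get (k + 2)*(15*k + 3*(k + 1)**2 + 13)/((k + 4)*(3*k**2 + 15*k - 2)).
Normal form (A,B,C) = (k + 2, k + 4, k**2 + 5*k - 2/3).
Set up (k + 2)·f(k+1) − (k + 3)·f(k) − (k**2 + 5*k - 2/3) = 0.
Degrees (1,1,2) ⇒ d ≤ 2.
Coefficient equations give f(k) = k*(3*k - 4)/3.
Get s_k = R·t_k = k*(4 - 3*k)/(k + 2) with R(k) = B(k−1)f(k)/C(k) = k*(k + 3)*(3*k - 4)/(3*k**2 + 15*k - 2).
Check: Δs_k = (-3*k**2 - 15*k + 2)/(k**2 + 5*k + 6). ✓
Evaluate s at k=12 and k=2: -192/7 and -1; difference -185/7.

Σ = -185/7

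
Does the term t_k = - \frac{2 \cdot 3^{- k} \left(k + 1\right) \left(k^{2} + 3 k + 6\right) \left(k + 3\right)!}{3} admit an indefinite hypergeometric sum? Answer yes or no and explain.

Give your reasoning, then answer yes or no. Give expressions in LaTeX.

r(k) = (k + 2)*(k + 4)*(3*k + (k + 1)**2 + 9)/(3*(k + 1)*(k**2 + 3*k + 6)) after simplifying.
Take A(k)=k/3 + 4/3, B(k)=1, C(k)=k**3 + 4*k**2 + 9*k + 6.
Key eq: (k/3 + 4/3)·f(k+1) = (1)·f(k) + (k**3 + 4*k**2 + 9*k + 6).
deg f ≤ 2 (via 1,0,3).
Solve for f: f(k) = 3*(k - 1)*(k + 2) (degree 2 ≤ 2).
R(k) = B(k−1)·f(k)/C(k) = 3*(k - 1)*(k + 2)/((k + 1)*(k**2 + 3*k + 6)); s_k = R·t_k = -2*(k - 1)*(k + 2)*factorial(k + 3)/3**k.
Δs = -2*(k + 1)*(k**2 + 3*k + 6)*factorial(k + 3)/(3*3**k), as required.

Yes. s_k = - 2 \cdot 3^{- k} \left(k - 1\right) \left(k + 2\right) \left(k + 3\right)!.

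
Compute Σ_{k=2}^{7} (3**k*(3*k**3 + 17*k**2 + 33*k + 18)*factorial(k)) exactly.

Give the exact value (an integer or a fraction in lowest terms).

Σ = 24073096086

Compute t_(k+1)/t_k: get 3*(3*k**4 + 29*k**3 + 102*k**2 + 147*k + 71)/(3*k**3 + 17*k**2 + 33*k + 18).
Normal form (A,B,C) = (3*k + 3, 1, k**3 + 17*k**2/3 + 11*k + 6).
Set up (3*k + 3)·f(k+1) − (1)·f(k) − (k**3 + 17*k**2/3 + 11*k + 6) = 0.
Bound: deg f ≤ 2.
Coefficient equations give f(k) = (k**2 + 3*k + 3)/3.
Then R = B(k−1)f/C = (k**2 + 3*k + 3)/(3*k**3 + 17*k**2 + 33*k + 18), so s_k = R(k)·t_k = 3**k*(k**2 + 3*k + 3)*factorial(k).
s_(k+1) − s_k = 3**k*(3*k**3 + 17*k**2 + 33*k + 18)*factorial(k) = t_k.
Telescoping: Σ = s_(8) − s_(2) = 24073096320 − (234) = 24073096086.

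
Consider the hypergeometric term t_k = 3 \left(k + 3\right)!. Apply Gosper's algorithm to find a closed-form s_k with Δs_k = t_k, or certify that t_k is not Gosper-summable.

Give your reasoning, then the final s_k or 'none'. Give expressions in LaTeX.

none (Gosper's algorithm certifies no s_k)

Step 1: r(k) = k + 4.
A = k + 4, B = 1, C = 1.
f must satisfy (k + 4)·f(k+1) − (1)·f(k) = 1.
deg f ≤ -1 (via 1,0,0).
Bound -1 < 0, so the key equation has no polynomial solution.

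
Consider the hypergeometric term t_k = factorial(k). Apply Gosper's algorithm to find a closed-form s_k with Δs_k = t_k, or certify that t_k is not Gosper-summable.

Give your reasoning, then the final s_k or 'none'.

no hypergeometric antidifference exists

Step 1: r(k) = k + 1.
A = k + 1, B = 1, C = 1.
f must satisfy (k + 1)·f(k+1) − (1)·f(k) = 1.
d = -1 from the (1,0,0) case.
deg f ≤ -1 is impossible — no certificate.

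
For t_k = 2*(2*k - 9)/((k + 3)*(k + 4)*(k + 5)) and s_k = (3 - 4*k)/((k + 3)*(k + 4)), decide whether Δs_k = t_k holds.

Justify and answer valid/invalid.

s_(k+1) = (-4*k - 1)/((k + 4)*(k + 5))
s_(k+1) − s_k = 2*(2*k - 9)/(k**3 + 12*k**2 + 47*k + 60)
(s_(k+1) − s_k) − t_k = 0

Valid: the claim telescopes to t_k.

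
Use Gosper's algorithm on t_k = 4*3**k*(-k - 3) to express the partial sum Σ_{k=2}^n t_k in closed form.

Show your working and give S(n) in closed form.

Ratio r(k) = 3*(k + 4)/(k + 3).
A = 3, B = 1, C = k + 3.
Set up (3)·f(k+1) − (1)·f(k) − (k + 3) = 0.
Degrees (0,0,1) ⇒ d ≤ 1.
Solving with deg f ≤ 1: f(k) = (2*k + 3)/4.
So s_k = (B(k−1)f/C)·t_k = ((2*k + 3)/(4*(k + 3)))·t_k = 3**k*(-2*k - 3).
Verify: 4*3**k*(-k - 3) matches t_k.
Σ_(k=2)^n t_k = s_(n+1) − s_(2) = (3**(n + 1)*(-2*n - 5)) − (-63), i.e. -6*3**n*n - 15*3**n + 63.

S(n) = -6*3**n*n - 15*3**n + 63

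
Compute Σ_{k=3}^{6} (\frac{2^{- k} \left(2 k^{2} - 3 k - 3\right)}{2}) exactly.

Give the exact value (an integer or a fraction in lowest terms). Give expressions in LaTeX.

Σ = 231/128

r(k) = (2*k**2 + k - 4)/(2*(2*k**2 - 3*k - 3)) after simplifying.
Factor: A=1/2; B=1; C=k**2 - 3*k/2 - 3/2.
Need (1/2)·f(k+1) − (1)·f(k) = k**2 - 3*k/2 - 3/2.
From deg A=0, deg B=0, deg C=2: d=2.
Match coefficients ⇒ f(k) = -k*(2*k + 1).
Then R = B(k−1)f/C = -2*k*(2*k + 1)/(2*k**2 - 3*k - 3), so s_k = R(k)·t_k = k*(-2*k - 1)/2**k.
s_(k+1) − s_k = (2*k**2 - 3*k - 3)/(2*2**k) = t_k.
Telescoping: Σ = s_(7) − s_(3) = -105/128 − (-21/8) = 231/128.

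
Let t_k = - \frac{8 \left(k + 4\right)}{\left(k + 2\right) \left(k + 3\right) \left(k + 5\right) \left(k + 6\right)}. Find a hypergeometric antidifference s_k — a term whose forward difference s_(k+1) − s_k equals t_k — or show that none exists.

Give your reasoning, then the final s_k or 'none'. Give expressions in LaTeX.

s_k = \frac{2 k \left(- k - 7\right)}{5 \left(k^{2} + 7 k + 10\right)}

Ratio r(k) = (k + 2)*(k + 5)**2/((k + 4)**2*(k + 7)).
Factor: A=k + 2; B=k + 7; C=k**2 + 8*k + 16.
Need (k + 2)·f(k+1) − (k + 6)·f(k) = k**2 + 8*k + 16.
Degrees (1,1,2) ⇒ d ≤ 4.
Solving with deg f ≤ 4: f(k) = k*(k + 3)*(k + 4)*(k + 7)/20.
R(k) = B(k−1)·f(k)/C(k) = k*(k + 3)*(k + 6)*(k + 7)/(20*(k + 4)); s_k = R·t_k = 2*k*(-k - 7)/(5*(k**2 + 7*k + 10)).
Verify: 8*(-k - 4)/(k**4 + 16*k**3 + 91*k**2 + 216*k + 180) matches t_k.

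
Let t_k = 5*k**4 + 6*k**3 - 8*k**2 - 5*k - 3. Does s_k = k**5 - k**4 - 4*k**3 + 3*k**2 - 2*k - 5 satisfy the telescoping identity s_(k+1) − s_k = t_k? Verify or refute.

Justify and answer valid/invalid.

valid; difference matches t_k

s_(k+1) = k**5 + 4*k**4 + 2*k**3 - 5*k**2 - 7*k - 8
s_(k+1) − s_k = 5*k**4 + 6*k**3 - 8*k**2 - 5*k - 3
(s_(k+1) − s_k) − t_k = 0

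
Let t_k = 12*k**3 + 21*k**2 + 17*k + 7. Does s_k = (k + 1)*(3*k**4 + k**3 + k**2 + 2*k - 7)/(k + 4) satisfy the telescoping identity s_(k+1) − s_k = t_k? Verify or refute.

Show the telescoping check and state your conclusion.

s_(k+1) = k*(3*k**4 + 19*k**3 + 48*k**2 + 63*k + 38)/(k + 5)
s_(k+1) − s_k = (12*k**5 + 102*k**4 + 242*k**3 + 280*k**2 + 184*k + 35)/(k**2 + 9*k + 20)
(s_(k+1) − s_k) − t_k = 3*(-9*k**4 - 68*k**3 - 100*k**2 - 73*k - 35)/(k**2 + 9*k + 20)

Invalid: residual 3*(-9*k**4 - 68*k**3 - 100*k**2 - 73*k - 35)/(k**2 + 9*k + 20) ≠ 0.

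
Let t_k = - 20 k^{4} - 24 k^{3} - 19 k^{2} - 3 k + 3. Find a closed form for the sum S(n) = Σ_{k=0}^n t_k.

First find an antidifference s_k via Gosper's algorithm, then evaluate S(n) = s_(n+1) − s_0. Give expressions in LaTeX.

S(n) = - 4 n^{5} - 16 n^{4} - 25 n^{3} - 17 n^{2} - n + 3

Ratio r(k) = (20*k**4 + 104*k**3 + 211*k**2 + 193*k + 63)/(20*k**4 + 24*k**3 + 19*k**2 + 3*k - 3).
Factor: A=1; B=1; C=k**4 + 6*k**3/5 + 19*k**2/20 + 3*k/20 - 3/20.
Need (1)·f(k+1) − (1)·f(k) = k**4 + 6*k**3/5 + 19*k**2/20 + 3*k/20 - 3/20.
From deg A=0, deg B=0, deg C=4: d=5.
A polynomial solution: f(k) = k*(2*k + 1)*(2*k**3 - 3*k**2 + 2*k - 2)/20.
Get s_k = R·t_k = k*(-4*k**4 + 4*k**3 - k**2 + 2*k + 2) with R(k) = B(k−1)f(k)/C(k) = k*(2*k + 1)*(2*k**3 - 3*k**2 + 2*k - 2)/(20*k**4 + 24*k**3 + 19*k**2 + 3*k - 3).
Check: Δs_k = -20*k**4 - 24*k**3 - 19*k**2 - 3*k + 3. ✓
Telescope: S(n) = s_(n+1) − s_(0) = -4*n**5 - 16*n**4 - 25*n**3 - 17*n**2 - n + 3 − (0) = -4*n**5 - 16*n**4 - 25*n**3 - 17*n**2 - n + 3.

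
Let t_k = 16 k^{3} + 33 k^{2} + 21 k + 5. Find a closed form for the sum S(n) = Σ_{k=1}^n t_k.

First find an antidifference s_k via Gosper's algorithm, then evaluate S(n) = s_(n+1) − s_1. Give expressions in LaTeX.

S(n) = n \left(4 n^{3} + 19 n^{2} + 31 n + 21\right)

Step 1: r(k) = (16*k**3 + 81*k**2 + 135*k + 75)/(16*k**3 + 33*k**2 + 21*k + 5).
A = 1, B = 1, C = k**3 + 33*k**2/16 + 21*k/16 + 5/16.
f must satisfy (1)·f(k+1) − (1)·f(k) = k**3 + 33*k**2/16 + 21*k/16 + 5/16.
Degrees (0,0,3) ⇒ d ≤ 4.
Coefficient equations give f(k) = k**2*(4*k**2 + 3*k - 2)/16.
Get s_k = R·t_k = k**2*(4*k**2 + 3*k - 2) with R(k) = B(k−1)f(k)/C(k) = k**2*(4*k**2 + 3*k - 2)/(16*k**3 + 33*k**2 + 21*k + 5).
Verify: 16*k**3 + 33*k**2 + 21*k + 5 matches t_k.
Σ_(k=1)^n t_k = s_(n+1) − s_(1) = (4*n**4 + 19*n**3 + 31*n**2 + 21*n + 5) − (5), i.e. n*(4*n**3 + 19*n**2 + 31*n + 21).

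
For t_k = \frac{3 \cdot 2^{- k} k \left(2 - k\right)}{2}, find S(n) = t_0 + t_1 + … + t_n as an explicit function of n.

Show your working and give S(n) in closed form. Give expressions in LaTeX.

Compute t_(k+1)/t_k: get (k**2 - 1)/(2*k*(k - 2)).
Gosper form: A/B · C(k+1)/C(k) with A=1/2, B=1, C=k**2 - 2*k.
Set up (1/2)·f(k+1) − (1)·f(k) − (k**2 - 2*k) = 0.
Bound: deg f ≤ 2.
Solving with deg f ≤ 2: f(k) = -2*(k**2 + 1).
Then R = B(k−1)f/C = -2*(k**2 + 1)/(k*(k - 2)), so s_k = R(k)·t_k = 3*(k**2 + 1)/2**k.
Verify: 3*k*(2 - k)/(2*2**k) matches t_k.
Evaluate: s_(n+1) = 3*2**(-n - 1)*(n**2 + 2*n + 2); subtract s_(0) = 3 ⇒ S(n) = 3*(-2*2**n + n**2 + 2*n + 2)/(2*2**n).

S(n) = \frac{3 \cdot 2^{- n} \left(- 2 \cdot 2^{n} + n^{2} + 2 n + 2\right)}{2}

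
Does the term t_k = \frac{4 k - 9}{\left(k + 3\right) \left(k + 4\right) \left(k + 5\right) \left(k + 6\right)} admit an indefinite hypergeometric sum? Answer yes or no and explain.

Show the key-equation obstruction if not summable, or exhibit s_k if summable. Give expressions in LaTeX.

Ratio r(k) = (k + 3)*(4*k - 5)/((k + 7)*(4*k - 9)).
A = k + 3, B = k + 7, C = k - 9/4.
f must satisfy (k + 3)·f(k+1) − (k + 6)·f(k) = k - 9/4.
From deg A=1, deg B=1, deg C=1: d=3.
Coefficient equations give f(k) = -k*(k**2 + 12*k + 167)/240.
Get s_k = R·t_k = k*(-k**2 - 12*k - 167)/(60*(k + 3)*(k + 4)*(k + 5)) with R(k) = B(k−1)f(k)/C(k) = -k*(k + 6)*(k**2 + 12*k + 167)/(60*(4*k - 9)).
Check: Δs_k = (4*k - 9)/(k**4 + 18*k**3 + 119*k**2 + 342*k + 360). ✓

Yes. s_k = \frac{k \left(- k^{2} - 12 k - 167\right)}{60 \left(k + 3\right) \left(k + 4\right) \left(k + 5\right)}.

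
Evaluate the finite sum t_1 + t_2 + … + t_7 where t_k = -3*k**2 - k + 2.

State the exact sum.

Step 1: r(k) = (k + 3*(k + 1)**2 - 1)/(3*k**2 + k - 2).
Normal form (A,B,C) = (1, 1, k**2 + k/3 - 2/3).
Set up (1)·f(k+1) − (1)·f(k) − (k**2 + k/3 - 2/3) = 0.
Bound: deg f ≤ 3.
Match coefficients ⇒ f(k) = k*(k - 2)*(k + 1)/3.
Get s_k = R·t_k = k*(-k**2 + k + 2) with R(k) = B(k−1)f(k)/C(k) = k*(k - 2)/(3*k - 2).
Δs = -3*k**2 - k + 2, as required.
Telescoping: Σ = s_(8) − s_(1) = -432 − (2) = -434.

Σ = -434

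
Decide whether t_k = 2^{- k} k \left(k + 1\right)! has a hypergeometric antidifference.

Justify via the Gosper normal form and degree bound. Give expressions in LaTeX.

The ratio is (k + 1)*(k + 2)/(2*k).
A = k/2 + 1, B = 1, C = k.
f must satisfy (k/2 + 1)·f(k+1) − (1)·f(k) = k.
From deg A=1, deg B=0, deg C=1: d=0.
Solve for f: f(k) = 2 (degree 0 ≤ 0).
Get s_k = R·t_k = 2**(1 - k)*factorial(k + 1) with R(k) = B(k−1)f(k)/C(k) = 2/k.
Δs = k*factorial(k + 1)/2**k, as required.

Yes. s_k = 2^{1 - k} \left(k + 1\right)!.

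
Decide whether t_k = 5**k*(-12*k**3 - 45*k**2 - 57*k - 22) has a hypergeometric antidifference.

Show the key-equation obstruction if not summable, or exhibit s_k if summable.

The ratio is 5*(12*k**3 + 81*k**2 + 183*k + 136)/(12*k**3 + 45*k**2 + 57*k + 22).
Normal form (A,B,C) = (5, 1, k**3 + 15*k**2/4 + 19*k/4 + 11/6).
Solve (5)·f(k+1) − (1)·f(k) = k**3 + 15*k**2/4 + 19*k/4 + 11/6.
deg f ≤ 3 (via 0,0,3).
Match coefficients ⇒ f(k) = (3*k**3 + 3*k - 2)/12.
R(k) = B(k−1)·f(k)/C(k) = (3*k**3 + 3*k - 2)/(12*k**3 + 45*k**2 + 57*k + 22); s_k = R·t_k = 5**k*(-3*k**3 - 3*k + 2).
Δs = 5**k*(3*k**3 - 12*k - 15*(k + 1)**3 - 7), as required.

Yes. s_k = 5**k*(-3*k**3 - 3*k + 2).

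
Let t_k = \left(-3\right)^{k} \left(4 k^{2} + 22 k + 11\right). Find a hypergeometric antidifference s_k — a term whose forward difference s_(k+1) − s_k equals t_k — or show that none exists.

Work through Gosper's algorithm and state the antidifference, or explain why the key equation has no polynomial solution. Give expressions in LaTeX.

s_k = \left(-3\right)^{k} \left(- k^{2} - 4 k + 1\right)

The ratio is 3*(-4*k**2 - 30*k - 37)/(4*k**2 + 22*k + 11).
A = -3, B = 1, C = k**2 + 11*k/2 + 11/4.
Solve (-3)·f(k+1) − (1)·f(k) = k**2 + 11*k/2 + 11/4.
From deg A=0, deg B=0, deg C=2: d=2.
Solve for f: f(k) = -(k**2 + 4*k - 1)/4 (degree 2 ≤ 2).
Get s_k = R·t_k = (-3)**k*(-k**2 - 4*k + 1) with R(k) = B(k−1)f(k)/C(k) = -(k**2 + 4*k - 1)/(4*k**2 + 22*k + 11).
Δs = (-3)**k*(4*k**2 + 22*k + 11), as required.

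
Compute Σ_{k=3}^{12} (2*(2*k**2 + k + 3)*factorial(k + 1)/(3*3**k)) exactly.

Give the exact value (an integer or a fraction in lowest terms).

Σ = 717513776/243

Ratio r(k) = (k + 2)*(k + 2*(k + 1)**2 + 4)/(3*(2*k**2 + k + 3)).
A = k/3 + 2/3, B = 1, C = k**2 + k/2 + 3/2.
Need (k/3 + 2/3)·f(k+1) − (1)·f(k) = k**2 + k/2 + 3/2.
Degrees (1,0,2) ⇒ d ≤ 1.
Solve for f: f(k) = 3*(2*k + 1)/2 (degree 1 ≤ 1).
Certificate R = B(k−1)f/C = 3*(2*k + 1)/(2*k**2 + k + 3) gives s_k = 2*(2*k + 1)*factorial(k + 1)/3**k.
Verify: 2*(2*k**2 + k + 3)*factorial(k + 1)/(3*3**k) matches t_k.
Sum = s_(13) − s_(3); s_(13) = 717516800/243, s_(3) = 112/9 ⇒ 717513776/243.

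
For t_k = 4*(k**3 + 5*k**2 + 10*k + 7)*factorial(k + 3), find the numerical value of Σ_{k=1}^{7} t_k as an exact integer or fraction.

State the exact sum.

Σ = 10378367808

Compute t_(k+1)/t_k: get (k**4 + 12*k**3 + 55*k**2 + 115*k + 92)/(k**3 + 5*k**2 + 10*k + 7).
Gosper form: A/B · C(k+1)/C(k) with A=k + 4, B=1, C=k**3 + 5*k**2 + 10*k + 7.
Need (k + 4)·f(k+1) − (1)·f(k) = k**3 + 5*k**2 + 10*k + 7.
deg f ≤ 2 (via 1,0,3).
Match coefficients ⇒ f(k) = k**2 + 1.
Get s_k = R·t_k = 4*(k**2 + 1)*factorial(k + 3) with R(k) = B(k−1)f(k)/C(k) = (k**2 + 1)/(k**3 + 5*k**2 + 10*k + 7).
s_(k+1) − s_k = 4*(k**3 + 5*k**2 + 10*k + 7)*factorial(k + 3) = t_k.
Evaluate s at k=8 and k=1: 10378368000 and 192; difference 10378367808.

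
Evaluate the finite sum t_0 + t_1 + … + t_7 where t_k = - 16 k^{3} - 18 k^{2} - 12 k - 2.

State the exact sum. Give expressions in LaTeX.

Compute t_(k+1)/t_k: get (8*k**3 + 33*k**2 + 48*k + 24)/(8*k**3 + 9*k**2 + 6*k + 1).
A = 1, B = 1, C = k**3 + 9*k**2/8 + 3*k/4 + 1/8.
Set up (1)·f(k+1) − (1)·f(k) − (k**3 + 9*k**2/8 + 3*k/4 + 1/8) = 0.
deg f ≤ 4 (via 0,0,3).
Match coefficients ⇒ f(k) = k*(4*k**3 - 2*k**2 + k - 1)/16.
So s_k = (B(k−1)f/C)·t_k = (k*(4*k**3 - 2*k**2 + k - 1)/(2*(8*k**3 + 9*k**2 + 6*k + 1)))·t_k = k*(-4*k**3 + 2*k**2 - k + 1).
Δs = -16*k**3 - 18*k**2 - 12*k - 2, as required.
Telescoping: Σ = s_(8) − s_(0) = -15416 − (0) = -15416.

Σ = -15416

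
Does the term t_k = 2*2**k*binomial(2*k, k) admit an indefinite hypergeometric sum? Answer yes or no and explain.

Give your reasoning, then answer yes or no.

Compute t_(k+1)/t_k: get 4*(2*k + 1)/(k + 1).
Normal form (A,B,C) = (8*k + 4, k + 1, 1).
Set up (8*k + 4)·f(k+1) − (k)·f(k) − (1) = 0.
Bound: deg f ≤ -1.
Negative degree bound (-1): no f exists, t_k not Gosper-summable.

No — negative degree bound, so no certificate f.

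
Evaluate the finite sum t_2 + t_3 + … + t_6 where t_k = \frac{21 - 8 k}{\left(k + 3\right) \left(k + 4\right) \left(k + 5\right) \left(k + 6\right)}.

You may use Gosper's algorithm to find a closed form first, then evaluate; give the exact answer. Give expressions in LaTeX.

The ratio is (k + 3)*(8*k - 13)/((k + 7)*(8*k - 21)).
So A=k + 3 and B=k + 7, with C=k - 21/8.
Key eq: (k + 3)·f(k+1) = (k + 6)·f(k) + (k - 21/8).
From deg A=1, deg B=1, deg C=1: d=3.
Solving with deg f ≤ 3: f(k) = -k*(k**2 + 12*k + 127)/160.
Certificate R = B(k−1)f/C = -k*(k + 6)*(k**2 + 12*k + 127)/(20*(8*k - 21)) gives s_k = k*(k**2 + 12*k + 127)/(20*(k + 3)*(k + 4)*(k + 5)).
Verify: (21 - 8*k)/(k**4 + 18*k**3 + 119*k**2 + 342*k + 360) matches t_k.
Telescoping: Σ = s_(7) − s_(2) = 91/1320 − (31/420) = -3/616.

Σ = -3/616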